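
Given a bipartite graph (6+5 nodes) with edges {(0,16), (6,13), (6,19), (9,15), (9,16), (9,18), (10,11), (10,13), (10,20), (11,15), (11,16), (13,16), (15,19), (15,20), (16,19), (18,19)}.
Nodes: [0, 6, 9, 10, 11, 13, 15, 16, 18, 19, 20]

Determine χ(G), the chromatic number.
χ(G) = 2

Clique number ω(G) = 2 (lower bound: χ ≥ ω).
The graph is bipartite (no odd cycle), so 2 colors suffice: χ(G) = 2.
A valid 2-coloring: color 1: [6, 10, 15, 16, 18]; color 2: [0, 9, 11, 13, 19, 20].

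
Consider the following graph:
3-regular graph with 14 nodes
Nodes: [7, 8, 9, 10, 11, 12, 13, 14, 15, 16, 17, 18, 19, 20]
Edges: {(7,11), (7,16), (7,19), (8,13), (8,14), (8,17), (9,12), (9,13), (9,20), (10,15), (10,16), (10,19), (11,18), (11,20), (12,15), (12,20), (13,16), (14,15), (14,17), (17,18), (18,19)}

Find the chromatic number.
Clique number ω(G) = 3 (lower bound: χ ≥ ω).
The clique on [8, 14, 17] has size 3, forcing χ ≥ 3, and the coloring below uses 3 colors, so χ(G) = 3.
A valid 3-coloring: color 1: [8, 9, 11, 15, 16, 19]; color 2: [7, 10, 12, 13, 14, 18]; color 3: [17, 20].

χ(G) = 3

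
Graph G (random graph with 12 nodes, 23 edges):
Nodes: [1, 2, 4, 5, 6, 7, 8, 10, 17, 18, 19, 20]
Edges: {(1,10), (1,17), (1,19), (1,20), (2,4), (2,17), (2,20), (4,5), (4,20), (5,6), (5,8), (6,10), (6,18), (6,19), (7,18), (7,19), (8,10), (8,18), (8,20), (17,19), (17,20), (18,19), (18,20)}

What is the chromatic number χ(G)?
χ(G) = 3

Clique number ω(G) = 3 (lower bound: χ ≥ ω).
The clique on [6, 18, 19] has size 3, forcing χ ≥ 3, and the coloring below uses 3 colors, so χ(G) = 3.
A valid 3-coloring: color 1: [5, 10, 19, 20]; color 2: [4, 17, 18]; color 3: [1, 2, 6, 7, 8].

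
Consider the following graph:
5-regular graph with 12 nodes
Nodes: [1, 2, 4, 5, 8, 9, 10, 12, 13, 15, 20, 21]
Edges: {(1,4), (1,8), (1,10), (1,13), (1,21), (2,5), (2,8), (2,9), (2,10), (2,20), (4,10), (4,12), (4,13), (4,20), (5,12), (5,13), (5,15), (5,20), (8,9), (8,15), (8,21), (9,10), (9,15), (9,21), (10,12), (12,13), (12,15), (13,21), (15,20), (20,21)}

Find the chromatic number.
Clique number ω(G) = 3 (lower bound: χ ≥ ω).
Suppose a proper 3-coloring c exists. The clique [1, 4, 10] takes 3 distinct colors; by symmetry let c(1) = 1, c(4) = 2, c(10) = 3.
- Vertex 12: neighbors [4, 10] already have colors [2, 3] ⇒ c(12) = 1.
- Vertex 13: neighbors [1, 4] already have colors [1, 2] ⇒ c(13) = 3.
- Vertex 5: neighbors [12, 13] already have colors [1, 3] ⇒ c(5) = 2.
- Vertex 2: neighbors [5, 10] already have colors [2, 3] ⇒ c(2) = 1.
- Vertex 9: neighbors [2, 10] already have colors [1, 3] ⇒ c(9) = 2.
- Vertex 21: neighbors [1, 9, 13] already have colors [1, 2, 3] — all 3 colors blocked. Contradiction.
The forced assignments end in a contradiction, so G has no proper 3-coloring (χ ≥ 4).
The coloring below uses 4 colors, so χ(G) = 4.
A valid 4-coloring: color 1: [1, 5, 9]; color 2: [2, 4, 15, 21]; color 3: [8, 10, 13, 20]; color 4: [12].

χ(G) = 4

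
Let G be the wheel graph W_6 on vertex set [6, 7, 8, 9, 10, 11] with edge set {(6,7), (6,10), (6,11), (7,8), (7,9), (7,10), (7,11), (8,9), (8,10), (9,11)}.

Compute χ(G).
χ(G) = 4

Clique number ω(G) = 3 (lower bound: χ ≥ ω).
Odd cycle [6, 10, 8, 9, 11] needs 3 colors (χ ≥ 3).
Vertex 7 is adjacent to every vertex of [6, 8, 9, 10, 11], which already need 3 colors among themselves, so 7 needs a new color (χ ≥ 4).
The coloring below uses 4 colors, so χ(G) = 4.
A valid 4-coloring: color 1: [7]; color 2: [6, 9]; color 3: [10, 11]; color 4: [8].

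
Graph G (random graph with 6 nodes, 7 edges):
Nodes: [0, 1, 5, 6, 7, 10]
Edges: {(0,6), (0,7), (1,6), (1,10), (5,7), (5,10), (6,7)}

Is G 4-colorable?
A valid 4-coloring: color 1: [1, 7]; color 2: [6, 10]; color 3: [0, 5].
(χ(G) = 3 ≤ 4.)

Yes, G is 4-colorable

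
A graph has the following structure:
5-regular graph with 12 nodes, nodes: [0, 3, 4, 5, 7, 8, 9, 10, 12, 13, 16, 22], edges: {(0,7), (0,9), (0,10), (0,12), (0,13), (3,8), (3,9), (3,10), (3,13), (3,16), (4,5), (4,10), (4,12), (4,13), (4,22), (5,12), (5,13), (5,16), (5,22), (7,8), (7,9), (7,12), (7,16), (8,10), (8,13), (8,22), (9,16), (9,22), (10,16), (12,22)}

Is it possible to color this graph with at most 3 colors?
No, G is not 3-colorable

The clique on vertices [4, 5, 12, 22] has size 4 > 3, so it alone needs 4 colors.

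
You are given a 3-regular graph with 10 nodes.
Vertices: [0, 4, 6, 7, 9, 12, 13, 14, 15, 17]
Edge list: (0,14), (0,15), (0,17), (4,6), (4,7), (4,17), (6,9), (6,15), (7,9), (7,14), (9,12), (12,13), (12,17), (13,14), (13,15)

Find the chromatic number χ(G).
χ(G) = 3

Clique number ω(G) = 2 (lower bound: χ ≥ ω).
Odd cycle [9, 7, 14, 13, 12] needs 3 colors (χ ≥ 3).
The coloring below uses 3 colors, so χ(G) = 3.
A valid 3-coloring: color 1: [4, 12, 14, 15]; color 2: [6, 7, 13, 17]; color 3: [0, 9].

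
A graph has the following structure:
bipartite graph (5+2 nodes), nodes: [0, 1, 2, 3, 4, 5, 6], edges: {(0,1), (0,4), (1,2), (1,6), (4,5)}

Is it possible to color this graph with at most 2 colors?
A valid 2-coloring: color 1: [1, 3, 4]; color 2: [0, 2, 5, 6].
(χ(G) = 2 ≤ 2.)

Yes, G is 2-colorable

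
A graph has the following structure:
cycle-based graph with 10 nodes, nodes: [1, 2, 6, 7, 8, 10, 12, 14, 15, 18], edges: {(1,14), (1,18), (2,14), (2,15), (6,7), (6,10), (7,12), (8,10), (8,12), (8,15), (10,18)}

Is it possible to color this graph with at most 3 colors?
Yes, G is 3-colorable

A valid 3-coloring: color 1: [7, 8, 14, 18]; color 2: [1, 10, 12, 15]; color 3: [2, 6].
(χ(G) = 3 ≤ 3.)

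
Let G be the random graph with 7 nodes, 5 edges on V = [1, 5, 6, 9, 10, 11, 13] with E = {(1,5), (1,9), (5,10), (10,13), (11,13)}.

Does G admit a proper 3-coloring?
A valid 3-coloring: color 1: [5, 6, 9, 13]; color 2: [1, 10, 11].
(χ(G) = 2 ≤ 3.)

Yes, G is 3-colorable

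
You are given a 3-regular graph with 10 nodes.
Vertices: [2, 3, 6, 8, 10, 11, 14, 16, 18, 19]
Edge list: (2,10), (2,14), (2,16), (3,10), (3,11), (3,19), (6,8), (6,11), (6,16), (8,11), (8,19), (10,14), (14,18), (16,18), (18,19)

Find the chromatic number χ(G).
Clique number ω(G) = 3 (lower bound: χ ≥ ω).
The clique on [2, 10, 14] has size 3, forcing χ ≥ 3, and the coloring below uses 3 colors, so χ(G) = 3.
A valid 3-coloring: color 1: [2, 3, 8, 18]; color 2: [10, 11, 16, 19]; color 3: [6, 14].

χ(G) = 3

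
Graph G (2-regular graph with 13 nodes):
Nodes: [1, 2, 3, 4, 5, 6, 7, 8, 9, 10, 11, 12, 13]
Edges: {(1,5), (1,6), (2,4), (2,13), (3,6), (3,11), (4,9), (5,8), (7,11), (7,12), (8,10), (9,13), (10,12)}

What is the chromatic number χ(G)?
χ(G) = 3

Clique number ω(G) = 2 (lower bound: χ ≥ ω).
Odd cycle [3, 6, 1, 5, 8, 10, 12, 7, 11] needs 3 colors (χ ≥ 3).
The coloring below uses 3 colors, so χ(G) = 3.
A valid 3-coloring: color 1: [2, 5, 6, 7, 9, 10]; color 2: [1, 4, 8, 11, 12, 13]; color 3: [3].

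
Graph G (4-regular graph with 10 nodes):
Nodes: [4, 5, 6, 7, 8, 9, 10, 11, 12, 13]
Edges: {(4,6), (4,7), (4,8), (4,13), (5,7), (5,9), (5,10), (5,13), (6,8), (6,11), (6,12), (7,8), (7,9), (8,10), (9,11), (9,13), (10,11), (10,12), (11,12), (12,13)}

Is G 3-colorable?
Yes, G is 3-colorable

A valid 3-coloring: color 1: [4, 9, 12]; color 2: [5, 8, 11]; color 3: [6, 7, 10, 13].
(χ(G) = 3 ≤ 3.)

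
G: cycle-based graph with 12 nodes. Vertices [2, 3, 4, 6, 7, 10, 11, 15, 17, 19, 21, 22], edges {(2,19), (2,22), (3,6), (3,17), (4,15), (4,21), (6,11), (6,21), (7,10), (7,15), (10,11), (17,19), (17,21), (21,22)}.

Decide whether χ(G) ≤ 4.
Yes, G is 4-colorable

A valid 4-coloring: color 1: [2, 3, 7, 11, 21]; color 2: [6, 10, 15, 17, 22]; color 3: [4, 19].
(χ(G) = 3 ≤ 4.)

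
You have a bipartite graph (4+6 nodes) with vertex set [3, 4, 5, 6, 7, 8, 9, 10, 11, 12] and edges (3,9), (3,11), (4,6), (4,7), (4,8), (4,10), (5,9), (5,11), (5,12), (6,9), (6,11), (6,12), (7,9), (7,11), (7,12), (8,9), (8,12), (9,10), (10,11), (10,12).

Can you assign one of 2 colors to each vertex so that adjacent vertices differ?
Yes, G is 2-colorable

A valid 2-coloring: color 1: [4, 9, 11, 12]; color 2: [3, 5, 6, 7, 8, 10].
(χ(G) = 2 ≤ 2.)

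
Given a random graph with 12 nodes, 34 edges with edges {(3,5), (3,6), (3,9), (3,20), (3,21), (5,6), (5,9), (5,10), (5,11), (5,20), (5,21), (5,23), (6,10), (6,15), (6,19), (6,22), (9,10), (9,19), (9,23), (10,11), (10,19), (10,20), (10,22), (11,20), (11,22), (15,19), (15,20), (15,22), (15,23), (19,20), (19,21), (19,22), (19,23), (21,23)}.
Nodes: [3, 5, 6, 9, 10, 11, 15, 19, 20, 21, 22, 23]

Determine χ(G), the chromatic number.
Clique number ω(G) = 4 (lower bound: χ ≥ ω).
The clique on [6, 10, 19, 22] has size 4, forcing χ ≥ 4, and the coloring below uses 4 colors, so χ(G) = 4.
A valid 4-coloring: color 1: [5, 19]; color 2: [3, 10, 15]; color 3: [6, 11, 23]; color 4: [9, 20, 21, 22].

χ(G) = 4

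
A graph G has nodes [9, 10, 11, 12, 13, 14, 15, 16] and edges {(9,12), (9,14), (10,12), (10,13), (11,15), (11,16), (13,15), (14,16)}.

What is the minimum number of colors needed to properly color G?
χ(G) = 2

Clique number ω(G) = 2 (lower bound: χ ≥ ω).
The graph is bipartite (no odd cycle), so 2 colors suffice: χ(G) = 2.
A valid 2-coloring: color 1: [11, 12, 13, 14]; color 2: [9, 10, 15, 16].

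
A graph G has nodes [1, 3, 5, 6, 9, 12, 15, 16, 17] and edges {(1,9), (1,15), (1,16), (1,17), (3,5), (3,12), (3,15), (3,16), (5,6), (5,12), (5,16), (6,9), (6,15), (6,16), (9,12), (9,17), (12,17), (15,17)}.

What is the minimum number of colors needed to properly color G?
χ(G) = 4

Clique number ω(G) = 3 (lower bound: χ ≥ ω).
Suppose a proper 3-coloring c exists. The clique [1, 9, 17] takes 3 distinct colors; by symmetry let c(1) = 1, c(9) = 2, c(17) = 3.
- Vertex 12: neighbors [9, 17] already have colors [2, 3] ⇒ c(12) = 1.
- Vertex 15: neighbors [1, 17] already have colors [1, 3] ⇒ c(15) = 2.
- Vertex 3: neighbors [12, 15] already have colors [1, 2] ⇒ c(3) = 3.
- Vertex 5: neighbors [12, 3] already have colors [1, 3] ⇒ c(5) = 2.
- Vertex 16: neighbors [1, 5, 3] already have colors [1, 2, 3] — all 3 colors blocked. Contradiction.
The forced assignments end in a contradiction, so G has no proper 3-coloring (χ ≥ 4).
The coloring below uses 4 colors, so χ(G) = 4.
A valid 4-coloring: color 1: [1, 3, 6]; color 2: [5, 9, 15]; color 3: [12, 16]; color 4: [17].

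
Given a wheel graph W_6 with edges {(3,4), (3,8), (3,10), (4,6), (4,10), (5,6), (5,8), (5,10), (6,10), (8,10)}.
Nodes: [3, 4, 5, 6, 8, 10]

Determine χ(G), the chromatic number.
Clique number ω(G) = 3 (lower bound: χ ≥ ω).
Odd cycle [4, 3, 8, 5, 6] needs 3 colors (χ ≥ 3).
Vertex 10 is adjacent to every vertex of [3, 4, 5, 6, 8], which already need 3 colors among themselves, so 10 needs a new color (χ ≥ 4).
The coloring below uses 4 colors, so χ(G) = 4.
A valid 4-coloring: color 1: [10]; color 2: [4, 5]; color 3: [3, 6]; color 4: [8].

χ(G) = 4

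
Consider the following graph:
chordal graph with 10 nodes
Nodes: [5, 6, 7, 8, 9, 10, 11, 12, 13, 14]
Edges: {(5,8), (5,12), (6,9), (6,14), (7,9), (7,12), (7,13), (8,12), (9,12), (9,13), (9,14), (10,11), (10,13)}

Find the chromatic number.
χ(G) = 3

Clique number ω(G) = 3 (lower bound: χ ≥ ω).
The clique on [5, 8, 12] has size 3, forcing χ ≥ 3, and the coloring below uses 3 colors, so χ(G) = 3.
A valid 3-coloring: color 1: [5, 9, 10]; color 2: [11, 12, 13, 14]; color 3: [6, 7, 8].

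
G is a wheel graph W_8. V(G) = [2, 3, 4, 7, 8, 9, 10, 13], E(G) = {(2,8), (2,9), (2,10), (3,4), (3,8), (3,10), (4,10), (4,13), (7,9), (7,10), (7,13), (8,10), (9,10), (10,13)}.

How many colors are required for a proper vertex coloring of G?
χ(G) = 4

Clique number ω(G) = 3 (lower bound: χ ≥ ω).
Odd cycle [4, 13, 7, 9, 2, 8, 3] needs 3 colors (χ ≥ 3).
Vertex 10 is adjacent to every vertex of [2, 3, 4, 7, 8, 9, 13], which already need 3 colors among themselves, so 10 needs a new color (χ ≥ 4).
The coloring below uses 4 colors, so χ(G) = 4.
A valid 4-coloring: color 1: [10]; color 2: [4, 7, 8]; color 3: [3, 9, 13]; color 4: [2].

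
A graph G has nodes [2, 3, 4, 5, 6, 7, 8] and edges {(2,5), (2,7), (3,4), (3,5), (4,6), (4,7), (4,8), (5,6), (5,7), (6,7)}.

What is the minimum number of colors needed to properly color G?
Clique number ω(G) = 3 (lower bound: χ ≥ ω).
The clique on [2, 5, 7] has size 3, forcing χ ≥ 3, and the coloring below uses 3 colors, so χ(G) = 3.
A valid 3-coloring: color 1: [3, 7, 8]; color 2: [4, 5]; color 3: [2, 6].

χ(G) = 3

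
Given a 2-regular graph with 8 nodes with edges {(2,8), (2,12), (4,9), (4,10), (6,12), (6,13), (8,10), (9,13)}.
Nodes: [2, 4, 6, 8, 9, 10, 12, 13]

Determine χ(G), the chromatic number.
Clique number ω(G) = 2 (lower bound: χ ≥ ω).
The graph is bipartite (no odd cycle), so 2 colors suffice: χ(G) = 2.
A valid 2-coloring: color 1: [2, 6, 9, 10]; color 2: [4, 8, 12, 13].

χ(G) = 2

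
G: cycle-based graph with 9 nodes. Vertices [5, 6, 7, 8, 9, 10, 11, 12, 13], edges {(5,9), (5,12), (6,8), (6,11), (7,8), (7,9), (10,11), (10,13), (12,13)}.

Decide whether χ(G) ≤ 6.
A valid 6-coloring: color 1: [6, 7, 10, 12]; color 2: [8, 9, 11, 13]; color 3: [5].
(χ(G) = 3 ≤ 6.)

Yes, G is 6-colorable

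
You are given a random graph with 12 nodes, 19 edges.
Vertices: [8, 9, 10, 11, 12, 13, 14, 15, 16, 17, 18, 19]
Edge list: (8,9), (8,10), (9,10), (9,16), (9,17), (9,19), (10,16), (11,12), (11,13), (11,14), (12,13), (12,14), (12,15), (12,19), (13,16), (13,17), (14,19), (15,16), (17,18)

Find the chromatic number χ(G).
Clique number ω(G) = 3 (lower bound: χ ≥ ω).
The clique on [9, 10, 16] has size 3, forcing χ ≥ 3, and the coloring below uses 3 colors, so χ(G) = 3.
A valid 3-coloring: color 1: [9, 13, 14, 15, 18]; color 2: [8, 12, 16, 17]; color 3: [10, 11, 19].

χ(G) = 3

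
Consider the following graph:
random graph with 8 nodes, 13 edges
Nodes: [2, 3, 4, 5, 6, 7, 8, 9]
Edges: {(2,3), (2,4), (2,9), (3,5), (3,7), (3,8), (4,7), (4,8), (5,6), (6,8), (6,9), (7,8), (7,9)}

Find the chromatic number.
χ(G) = 3

Clique number ω(G) = 3 (lower bound: χ ≥ ω).
The clique on [3, 7, 8] has size 3, forcing χ ≥ 3, and the coloring below uses 3 colors, so χ(G) = 3.
A valid 3-coloring: color 1: [5, 8, 9]; color 2: [2, 6, 7]; color 3: [3, 4].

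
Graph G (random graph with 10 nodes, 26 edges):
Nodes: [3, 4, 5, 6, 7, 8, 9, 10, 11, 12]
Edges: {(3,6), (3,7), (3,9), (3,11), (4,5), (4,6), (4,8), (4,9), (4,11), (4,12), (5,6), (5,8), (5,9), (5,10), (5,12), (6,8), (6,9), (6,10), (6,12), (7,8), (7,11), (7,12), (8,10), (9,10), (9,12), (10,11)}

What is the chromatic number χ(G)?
χ(G) = 5

Clique number ω(G) = 5 (lower bound: χ ≥ ω).
The clique on [4, 5, 6, 9, 12] has size 5, forcing χ ≥ 5, and the coloring below uses 5 colors, so χ(G) = 5.
A valid 5-coloring: color 1: [6, 7]; color 2: [5, 11]; color 3: [3, 4, 10]; color 4: [8, 9]; color 5: [12].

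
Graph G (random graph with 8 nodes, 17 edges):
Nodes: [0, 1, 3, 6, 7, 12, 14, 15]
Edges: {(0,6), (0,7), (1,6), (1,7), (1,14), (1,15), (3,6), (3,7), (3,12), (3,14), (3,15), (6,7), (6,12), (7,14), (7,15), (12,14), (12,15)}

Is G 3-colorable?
A valid 3-coloring: color 1: [7, 12]; color 2: [0, 1, 3]; color 3: [6, 14, 15].
(χ(G) = 3 ≤ 3.)

Yes, G is 3-colorable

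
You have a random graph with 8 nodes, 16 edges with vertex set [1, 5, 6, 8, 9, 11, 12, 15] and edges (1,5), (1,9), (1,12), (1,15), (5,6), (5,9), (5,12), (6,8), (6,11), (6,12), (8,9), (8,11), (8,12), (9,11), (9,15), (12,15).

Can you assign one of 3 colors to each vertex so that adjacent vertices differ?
No, G is not 3-colorable

Suppose a proper 3-coloring c exists. The clique [1, 5, 9] takes 3 distinct colors; by symmetry let c(1) = 1, c(5) = 2, c(9) = 3.
- Vertex 12: neighbors [1, 5] already have colors [1, 2] ⇒ c(12) = 3.
- Vertex 6: neighbors [5, 12] already have colors [2, 3] ⇒ c(6) = 1.
- Vertex 8: neighbors [6, 9] already have colors [1, 3] ⇒ c(8) = 2.
- Vertex 11: neighbors [6, 8, 9] already have colors [1, 2, 3] — all 3 colors blocked. Contradiction.
The forced assignments end in a contradiction, so G has no proper 3-coloring (χ ≥ 4).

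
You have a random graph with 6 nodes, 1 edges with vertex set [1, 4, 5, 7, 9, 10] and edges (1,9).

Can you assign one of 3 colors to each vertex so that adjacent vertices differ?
A valid 3-coloring: color 1: [1, 4, 5, 7, 10]; color 2: [9].
(χ(G) = 2 ≤ 3.)

Yes, G is 3-colorable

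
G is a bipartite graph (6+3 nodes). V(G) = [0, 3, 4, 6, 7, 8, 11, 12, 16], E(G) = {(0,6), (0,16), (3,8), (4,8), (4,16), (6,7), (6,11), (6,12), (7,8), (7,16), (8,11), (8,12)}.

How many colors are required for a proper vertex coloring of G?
Clique number ω(G) = 2 (lower bound: χ ≥ ω).
The graph is bipartite (no odd cycle), so 2 colors suffice: χ(G) = 2.
A valid 2-coloring: color 1: [6, 8, 16]; color 2: [0, 3, 4, 7, 11, 12].

χ(G) = 2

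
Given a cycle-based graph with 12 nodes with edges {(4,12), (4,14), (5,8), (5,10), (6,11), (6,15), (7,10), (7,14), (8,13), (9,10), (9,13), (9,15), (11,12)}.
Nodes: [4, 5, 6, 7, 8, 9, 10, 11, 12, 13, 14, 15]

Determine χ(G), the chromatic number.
Clique number ω(G) = 2 (lower bound: χ ≥ ω).
Odd cycle [9, 15, 6, 11, 12, 4, 14, 7, 10] needs 3 colors (χ ≥ 3).
The coloring below uses 3 colors, so χ(G) = 3.
A valid 3-coloring: color 1: [4, 8, 10, 11, 15]; color 2: [5, 6, 7, 9, 12]; color 3: [13, 14].

χ(G) = 3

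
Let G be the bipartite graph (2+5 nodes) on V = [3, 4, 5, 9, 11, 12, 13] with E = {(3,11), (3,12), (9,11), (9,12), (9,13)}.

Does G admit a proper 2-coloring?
A valid 2-coloring: color 1: [3, 4, 5, 9]; color 2: [11, 12, 13].
(χ(G) = 2 ≤ 2.)

Yes, G is 2-colorable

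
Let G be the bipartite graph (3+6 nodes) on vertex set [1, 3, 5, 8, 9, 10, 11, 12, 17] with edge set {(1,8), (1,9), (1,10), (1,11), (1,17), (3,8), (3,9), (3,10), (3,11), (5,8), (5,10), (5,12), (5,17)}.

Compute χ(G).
Clique number ω(G) = 2 (lower bound: χ ≥ ω).
The graph is bipartite (no odd cycle), so 2 colors suffice: χ(G) = 2.
A valid 2-coloring: color 1: [1, 3, 5]; color 2: [8, 9, 10, 11, 12, 17].

χ(G) = 2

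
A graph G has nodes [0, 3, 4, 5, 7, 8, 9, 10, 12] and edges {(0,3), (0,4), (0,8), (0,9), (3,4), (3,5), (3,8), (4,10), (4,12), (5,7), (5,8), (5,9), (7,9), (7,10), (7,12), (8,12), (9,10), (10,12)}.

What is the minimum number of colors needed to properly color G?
χ(G) = 3

Clique number ω(G) = 3 (lower bound: χ ≥ ω).
The clique on [0, 3, 8] has size 3, forcing χ ≥ 3, and the coloring below uses 3 colors, so χ(G) = 3.
A valid 3-coloring: color 1: [0, 5, 10]; color 2: [4, 7, 8]; color 3: [3, 9, 12].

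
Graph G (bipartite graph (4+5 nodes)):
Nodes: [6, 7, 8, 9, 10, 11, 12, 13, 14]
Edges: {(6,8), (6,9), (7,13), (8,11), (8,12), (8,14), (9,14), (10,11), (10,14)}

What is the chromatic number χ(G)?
Clique number ω(G) = 2 (lower bound: χ ≥ ω).
The graph is bipartite (no odd cycle), so 2 colors suffice: χ(G) = 2.
A valid 2-coloring: color 1: [7, 8, 9, 10]; color 2: [6, 11, 12, 13, 14].

χ(G) = 2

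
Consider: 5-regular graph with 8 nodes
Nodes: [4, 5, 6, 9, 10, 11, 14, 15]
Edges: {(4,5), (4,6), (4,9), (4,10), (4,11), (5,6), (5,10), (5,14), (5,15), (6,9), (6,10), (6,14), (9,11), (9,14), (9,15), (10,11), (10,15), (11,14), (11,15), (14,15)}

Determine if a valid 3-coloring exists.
The clique on vertices [4, 5, 6, 10] has size 4 > 3, so it alone needs 4 colors.

No, G is not 3-colorable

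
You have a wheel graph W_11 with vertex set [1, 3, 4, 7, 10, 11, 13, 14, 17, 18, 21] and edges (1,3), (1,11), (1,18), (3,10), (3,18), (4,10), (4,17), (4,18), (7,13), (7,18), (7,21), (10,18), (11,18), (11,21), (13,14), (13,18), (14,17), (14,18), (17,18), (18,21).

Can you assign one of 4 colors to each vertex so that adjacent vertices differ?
Yes, G is 4-colorable

A valid 4-coloring: color 1: [18]; color 2: [1, 10, 13, 17, 21]; color 3: [3, 4, 7, 11, 14].
(χ(G) = 3 ≤ 4.)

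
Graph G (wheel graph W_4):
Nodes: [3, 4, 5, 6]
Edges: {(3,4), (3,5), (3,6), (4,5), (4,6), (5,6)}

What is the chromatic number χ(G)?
χ(G) = 4

Clique number ω(G) = 4 (lower bound: χ ≥ ω).
The clique on [3, 4, 5, 6] has size 4, forcing χ ≥ 4, and the coloring below uses 4 colors, so χ(G) = 4.
A valid 4-coloring: color 1: [5]; color 2: [3]; color 3: [4]; color 4: [6].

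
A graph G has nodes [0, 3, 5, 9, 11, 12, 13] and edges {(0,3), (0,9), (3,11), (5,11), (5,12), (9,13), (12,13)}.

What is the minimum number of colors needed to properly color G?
Clique number ω(G) = 2 (lower bound: χ ≥ ω).
Odd cycle [9, 0, 3, 11, 5, 12, 13] needs 3 colors (χ ≥ 3).
The coloring below uses 3 colors, so χ(G) = 3.
A valid 3-coloring: color 1: [3, 9, 12]; color 2: [0, 11, 13]; color 3: [5].

χ(G) = 3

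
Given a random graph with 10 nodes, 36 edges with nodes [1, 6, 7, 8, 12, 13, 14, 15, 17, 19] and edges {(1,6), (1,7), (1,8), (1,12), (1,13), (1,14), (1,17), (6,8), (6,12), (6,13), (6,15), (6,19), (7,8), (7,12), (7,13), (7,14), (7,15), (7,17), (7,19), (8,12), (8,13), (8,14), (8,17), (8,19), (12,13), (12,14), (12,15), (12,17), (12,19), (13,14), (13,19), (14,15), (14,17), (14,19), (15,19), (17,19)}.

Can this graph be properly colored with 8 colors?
A valid 8-coloring: color 1: [12]; color 2: [6, 7]; color 3: [1, 19]; color 4: [14]; color 5: [8, 15]; color 6: [13, 17].
(χ(G) = 6 ≤ 8.)

Yes, G is 8-colorable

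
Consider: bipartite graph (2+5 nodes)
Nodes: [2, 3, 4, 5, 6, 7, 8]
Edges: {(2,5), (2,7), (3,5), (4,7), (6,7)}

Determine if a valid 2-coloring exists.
Yes, G is 2-colorable

A valid 2-coloring: color 1: [5, 7, 8]; color 2: [2, 3, 4, 6].
(χ(G) = 2 ≤ 2.)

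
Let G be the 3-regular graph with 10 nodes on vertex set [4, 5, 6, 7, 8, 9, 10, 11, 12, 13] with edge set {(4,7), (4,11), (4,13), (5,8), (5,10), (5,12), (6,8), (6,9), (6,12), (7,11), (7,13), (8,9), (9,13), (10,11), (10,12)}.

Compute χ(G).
Clique number ω(G) = 3 (lower bound: χ ≥ ω).
The clique on [4, 7, 11] has size 3, forcing χ ≥ 3, and the coloring below uses 3 colors, so χ(G) = 3.
A valid 3-coloring: color 1: [8, 11, 12, 13]; color 2: [5, 7, 9]; color 3: [4, 6, 10].

χ(G) = 3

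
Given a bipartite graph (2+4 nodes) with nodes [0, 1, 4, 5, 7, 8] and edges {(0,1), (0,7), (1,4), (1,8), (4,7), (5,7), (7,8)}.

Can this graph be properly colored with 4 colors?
A valid 4-coloring: color 1: [1, 7]; color 2: [0, 4, 5, 8].
(χ(G) = 2 ≤ 4.)

Yes, G is 4-colorable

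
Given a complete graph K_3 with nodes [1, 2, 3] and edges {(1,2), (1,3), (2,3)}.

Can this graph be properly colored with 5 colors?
Yes, G is 5-colorable

A valid 5-coloring: color 1: [1]; color 2: [3]; color 3: [2].
(χ(G) = 3 ≤ 5.)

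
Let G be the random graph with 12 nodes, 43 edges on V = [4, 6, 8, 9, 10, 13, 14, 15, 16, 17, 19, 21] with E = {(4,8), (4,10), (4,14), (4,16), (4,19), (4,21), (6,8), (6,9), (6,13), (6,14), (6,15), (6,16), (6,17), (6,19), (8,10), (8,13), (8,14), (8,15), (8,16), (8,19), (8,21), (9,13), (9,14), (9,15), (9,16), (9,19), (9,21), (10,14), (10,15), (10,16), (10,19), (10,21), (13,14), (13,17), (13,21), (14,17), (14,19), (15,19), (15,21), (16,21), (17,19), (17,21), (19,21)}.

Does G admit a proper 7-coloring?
Yes, G is 7-colorable

A valid 7-coloring: color 1: [13, 16, 19]; color 2: [8, 9, 17]; color 3: [14, 21]; color 4: [6, 10]; color 5: [4, 15].
(χ(G) = 5 ≤ 7.)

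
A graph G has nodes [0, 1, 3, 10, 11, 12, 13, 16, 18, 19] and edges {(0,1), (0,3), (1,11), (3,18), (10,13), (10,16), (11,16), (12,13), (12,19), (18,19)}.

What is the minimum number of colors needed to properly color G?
χ(G) = 2

Clique number ω(G) = 2 (lower bound: χ ≥ ω).
The graph is bipartite (no odd cycle), so 2 colors suffice: χ(G) = 2.
A valid 2-coloring: color 1: [0, 10, 11, 12, 18]; color 2: [1, 3, 13, 16, 19].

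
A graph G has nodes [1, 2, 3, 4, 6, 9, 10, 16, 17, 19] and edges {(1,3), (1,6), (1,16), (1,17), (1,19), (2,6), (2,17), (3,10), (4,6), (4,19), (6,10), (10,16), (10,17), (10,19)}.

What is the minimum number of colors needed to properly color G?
Clique number ω(G) = 2 (lower bound: χ ≥ ω).
The graph is bipartite (no odd cycle), so 2 colors suffice: χ(G) = 2.
A valid 2-coloring: color 1: [1, 2, 4, 9, 10]; color 2: [3, 6, 16, 17, 19].

χ(G) = 2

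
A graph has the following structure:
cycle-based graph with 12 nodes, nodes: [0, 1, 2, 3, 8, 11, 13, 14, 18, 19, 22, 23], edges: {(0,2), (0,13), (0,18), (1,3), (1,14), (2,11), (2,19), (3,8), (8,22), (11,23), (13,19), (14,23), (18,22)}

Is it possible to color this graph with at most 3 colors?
A valid 3-coloring: color 1: [0, 3, 11, 14, 19, 22]; color 2: [1, 2, 8, 13, 18, 23].
(χ(G) = 2 ≤ 3.)

Yes, G is 3-colorable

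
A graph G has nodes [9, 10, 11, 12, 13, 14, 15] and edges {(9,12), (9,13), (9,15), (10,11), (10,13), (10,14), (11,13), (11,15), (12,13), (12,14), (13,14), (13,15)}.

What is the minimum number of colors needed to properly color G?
Clique number ω(G) = 3 (lower bound: χ ≥ ω).
The clique on [9, 12, 13] has size 3, forcing χ ≥ 3, and the coloring below uses 3 colors, so χ(G) = 3.
A valid 3-coloring: color 1: [13]; color 2: [9, 11, 14]; color 3: [10, 12, 15].

χ(G) = 3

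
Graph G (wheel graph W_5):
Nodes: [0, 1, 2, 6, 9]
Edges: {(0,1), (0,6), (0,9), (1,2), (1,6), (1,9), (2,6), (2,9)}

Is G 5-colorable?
Yes, G is 5-colorable

A valid 5-coloring: color 1: [1]; color 2: [6, 9]; color 3: [0, 2].
(χ(G) = 3 ≤ 5.)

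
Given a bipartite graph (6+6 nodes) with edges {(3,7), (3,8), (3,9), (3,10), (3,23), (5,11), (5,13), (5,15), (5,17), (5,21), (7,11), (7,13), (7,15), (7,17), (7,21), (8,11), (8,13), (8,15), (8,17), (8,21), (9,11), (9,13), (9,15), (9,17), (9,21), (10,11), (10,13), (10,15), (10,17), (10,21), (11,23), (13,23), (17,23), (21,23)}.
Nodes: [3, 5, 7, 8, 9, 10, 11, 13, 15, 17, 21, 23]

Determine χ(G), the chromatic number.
Clique number ω(G) = 2 (lower bound: χ ≥ ω).
The graph is bipartite (no odd cycle), so 2 colors suffice: χ(G) = 2.
A valid 2-coloring: color 1: [5, 7, 8, 9, 10, 23]; color 2: [3, 11, 13, 15, 17, 21].

χ(G) = 2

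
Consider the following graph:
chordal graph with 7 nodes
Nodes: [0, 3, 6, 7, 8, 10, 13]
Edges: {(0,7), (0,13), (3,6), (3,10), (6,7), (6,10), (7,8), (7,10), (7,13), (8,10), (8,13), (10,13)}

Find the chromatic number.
Clique number ω(G) = 4 (lower bound: χ ≥ ω).
The clique on [7, 8, 10, 13] has size 4, forcing χ ≥ 4, and the coloring below uses 4 colors, so χ(G) = 4.
A valid 4-coloring: color 1: [0, 10]; color 2: [3, 7]; color 3: [6, 13]; color 4: [8].

χ(G) = 4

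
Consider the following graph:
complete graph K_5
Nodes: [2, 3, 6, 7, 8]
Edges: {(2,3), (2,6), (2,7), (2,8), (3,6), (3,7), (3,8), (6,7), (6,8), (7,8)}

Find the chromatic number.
Clique number ω(G) = 5 (lower bound: χ ≥ ω).
The clique on [2, 3, 6, 7, 8] has size 5, forcing χ ≥ 5, and the coloring below uses 5 colors, so χ(G) = 5.
A valid 5-coloring: color 1: [8]; color 2: [6]; color 3: [7]; color 4: [3]; color 5: [2].

χ(G) = 5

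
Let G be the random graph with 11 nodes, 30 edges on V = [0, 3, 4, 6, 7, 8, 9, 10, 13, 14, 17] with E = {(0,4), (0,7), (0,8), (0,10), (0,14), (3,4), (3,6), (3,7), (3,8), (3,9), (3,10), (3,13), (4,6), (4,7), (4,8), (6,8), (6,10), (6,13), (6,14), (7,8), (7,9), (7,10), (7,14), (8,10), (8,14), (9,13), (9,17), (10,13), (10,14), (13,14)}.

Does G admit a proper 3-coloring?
No, G is not 3-colorable

The clique on vertices [0, 7, 8, 10, 14] has size 5 > 3, so it alone needs 5 colors.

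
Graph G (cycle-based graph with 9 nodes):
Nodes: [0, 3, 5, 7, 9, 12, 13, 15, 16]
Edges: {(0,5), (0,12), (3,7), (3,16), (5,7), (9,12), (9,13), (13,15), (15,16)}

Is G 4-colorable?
A valid 4-coloring: color 1: [0, 3, 9, 15]; color 2: [5, 12, 13, 16]; color 3: [7].
(χ(G) = 3 ≤ 4.)

Yes, G is 4-colorable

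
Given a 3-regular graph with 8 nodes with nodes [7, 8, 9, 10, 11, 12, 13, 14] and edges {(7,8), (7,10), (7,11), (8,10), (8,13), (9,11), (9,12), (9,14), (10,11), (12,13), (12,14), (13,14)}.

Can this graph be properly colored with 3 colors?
Yes, G is 3-colorable

A valid 3-coloring: color 1: [8, 11, 14]; color 2: [10, 12]; color 3: [7, 9, 13].
(χ(G) = 3 ≤ 3.)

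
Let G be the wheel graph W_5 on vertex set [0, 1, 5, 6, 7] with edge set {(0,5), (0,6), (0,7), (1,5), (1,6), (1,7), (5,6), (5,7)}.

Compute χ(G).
χ(G) = 3

Clique number ω(G) = 3 (lower bound: χ ≥ ω).
The clique on [0, 5, 6] has size 3, forcing χ ≥ 3, and the coloring below uses 3 colors, so χ(G) = 3.
A valid 3-coloring: color 1: [5]; color 2: [0, 1]; color 3: [6, 7].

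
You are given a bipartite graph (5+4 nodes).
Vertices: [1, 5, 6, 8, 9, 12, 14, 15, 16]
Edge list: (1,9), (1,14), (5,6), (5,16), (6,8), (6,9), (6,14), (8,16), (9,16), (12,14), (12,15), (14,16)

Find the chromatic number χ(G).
Clique number ω(G) = 2 (lower bound: χ ≥ ω).
The graph is bipartite (no odd cycle), so 2 colors suffice: χ(G) = 2.
A valid 2-coloring: color 1: [5, 8, 9, 14, 15]; color 2: [1, 6, 12, 16].

χ(G) = 2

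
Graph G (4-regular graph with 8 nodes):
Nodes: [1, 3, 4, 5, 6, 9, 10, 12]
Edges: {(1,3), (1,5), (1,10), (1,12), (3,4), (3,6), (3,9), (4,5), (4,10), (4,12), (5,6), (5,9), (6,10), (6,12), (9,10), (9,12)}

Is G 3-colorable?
Yes, G is 3-colorable

A valid 3-coloring: color 1: [3, 5, 10, 12]; color 2: [1, 4, 6, 9].
(χ(G) = 2 ≤ 3.)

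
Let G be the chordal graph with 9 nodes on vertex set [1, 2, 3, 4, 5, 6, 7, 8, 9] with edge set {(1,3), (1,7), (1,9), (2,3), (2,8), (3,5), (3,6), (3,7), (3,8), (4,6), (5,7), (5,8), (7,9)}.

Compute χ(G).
χ(G) = 3

Clique number ω(G) = 3 (lower bound: χ ≥ ω).
The clique on [1, 7, 9] has size 3, forcing χ ≥ 3, and the coloring below uses 3 colors, so χ(G) = 3.
A valid 3-coloring: color 1: [3, 4, 9]; color 2: [6, 7, 8]; color 3: [1, 2, 5].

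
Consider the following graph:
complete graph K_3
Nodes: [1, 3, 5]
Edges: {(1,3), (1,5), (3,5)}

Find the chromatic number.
χ(G) = 3

Clique number ω(G) = 3 (lower bound: χ ≥ ω).
The clique on [1, 3, 5] has size 3, forcing χ ≥ 3, and the coloring below uses 3 colors, so χ(G) = 3.
A valid 3-coloring: color 1: [1]; color 2: [3]; color 3: [5].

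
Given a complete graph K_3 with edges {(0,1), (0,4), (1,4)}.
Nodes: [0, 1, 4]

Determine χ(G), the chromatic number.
Clique number ω(G) = 3 (lower bound: χ ≥ ω).
The clique on [0, 1, 4] has size 3, forcing χ ≥ 3, and the coloring below uses 3 colors, so χ(G) = 3.
A valid 3-coloring: color 1: [1]; color 2: [0]; color 3: [4].

χ(G) = 3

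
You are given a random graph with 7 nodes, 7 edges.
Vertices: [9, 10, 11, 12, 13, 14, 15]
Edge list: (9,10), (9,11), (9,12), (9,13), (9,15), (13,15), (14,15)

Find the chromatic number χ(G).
χ(G) = 3

Clique number ω(G) = 3 (lower bound: χ ≥ ω).
The clique on [9, 13, 15] has size 3, forcing χ ≥ 3, and the coloring below uses 3 colors, so χ(G) = 3.
A valid 3-coloring: color 1: [9, 14]; color 2: [10, 11, 12, 15]; color 3: [13].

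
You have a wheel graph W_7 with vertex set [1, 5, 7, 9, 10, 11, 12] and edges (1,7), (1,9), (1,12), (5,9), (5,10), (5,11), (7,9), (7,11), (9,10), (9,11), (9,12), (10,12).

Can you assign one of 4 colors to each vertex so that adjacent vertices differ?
A valid 4-coloring: color 1: [9]; color 2: [1, 10, 11]; color 3: [5, 7, 12].
(χ(G) = 3 ≤ 4.)

Yes, G is 4-colorable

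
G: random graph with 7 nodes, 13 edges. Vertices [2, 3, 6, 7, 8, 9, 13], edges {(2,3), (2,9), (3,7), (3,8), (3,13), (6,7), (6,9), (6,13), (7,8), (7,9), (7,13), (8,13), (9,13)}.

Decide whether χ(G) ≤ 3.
No, G is not 3-colorable

The clique on vertices [3, 7, 8, 13] has size 4 > 3, so it alone needs 4 colors.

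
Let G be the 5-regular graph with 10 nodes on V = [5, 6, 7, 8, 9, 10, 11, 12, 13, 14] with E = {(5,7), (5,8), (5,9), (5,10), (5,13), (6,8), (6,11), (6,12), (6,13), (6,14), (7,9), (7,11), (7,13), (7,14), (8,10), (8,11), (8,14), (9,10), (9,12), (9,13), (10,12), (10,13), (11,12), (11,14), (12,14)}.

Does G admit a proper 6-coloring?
Yes, G is 6-colorable

A valid 6-coloring: color 1: [6, 7, 10]; color 2: [5, 11]; color 3: [9, 14]; color 4: [8, 12, 13].
(χ(G) = 4 ≤ 6.)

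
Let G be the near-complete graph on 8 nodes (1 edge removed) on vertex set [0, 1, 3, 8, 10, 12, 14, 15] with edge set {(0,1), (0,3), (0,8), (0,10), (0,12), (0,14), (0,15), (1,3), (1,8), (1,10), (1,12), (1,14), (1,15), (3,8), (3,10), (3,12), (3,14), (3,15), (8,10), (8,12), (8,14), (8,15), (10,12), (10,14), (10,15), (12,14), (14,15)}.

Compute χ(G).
Clique number ω(G) = 7 (lower bound: χ ≥ ω).
The clique on [0, 1, 3, 8, 10, 12, 14] has size 7, forcing χ ≥ 7, and the coloring below uses 7 colors, so χ(G) = 7.
A valid 7-coloring: color 1: [8]; color 2: [0]; color 3: [3]; color 4: [14]; color 5: [1]; color 6: [10]; color 7: [12, 15].

χ(G) = 7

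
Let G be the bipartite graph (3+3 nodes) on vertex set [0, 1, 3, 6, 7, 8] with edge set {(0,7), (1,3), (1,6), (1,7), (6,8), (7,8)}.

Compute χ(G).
Clique number ω(G) = 2 (lower bound: χ ≥ ω).
The graph is bipartite (no odd cycle), so 2 colors suffice: χ(G) = 2.
A valid 2-coloring: color 1: [3, 6, 7]; color 2: [0, 1, 8].

χ(G) = 2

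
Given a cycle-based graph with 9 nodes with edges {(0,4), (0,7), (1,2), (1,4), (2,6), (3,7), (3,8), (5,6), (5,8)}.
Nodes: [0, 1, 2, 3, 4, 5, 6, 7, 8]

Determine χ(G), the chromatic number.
Clique number ω(G) = 2 (lower bound: χ ≥ ω).
Odd cycle [4, 1, 2, 6, 5, 8, 3, 7, 0] needs 3 colors (χ ≥ 3).
The coloring below uses 3 colors, so χ(G) = 3.
A valid 3-coloring: color 1: [2, 4, 5, 7]; color 2: [0, 1, 6, 8]; color 3: [3].

χ(G) = 3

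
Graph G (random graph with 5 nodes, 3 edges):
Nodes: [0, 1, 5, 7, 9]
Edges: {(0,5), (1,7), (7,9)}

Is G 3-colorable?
Yes, G is 3-colorable

A valid 3-coloring: color 1: [0, 7]; color 2: [1, 5, 9].
(χ(G) = 2 ≤ 3.)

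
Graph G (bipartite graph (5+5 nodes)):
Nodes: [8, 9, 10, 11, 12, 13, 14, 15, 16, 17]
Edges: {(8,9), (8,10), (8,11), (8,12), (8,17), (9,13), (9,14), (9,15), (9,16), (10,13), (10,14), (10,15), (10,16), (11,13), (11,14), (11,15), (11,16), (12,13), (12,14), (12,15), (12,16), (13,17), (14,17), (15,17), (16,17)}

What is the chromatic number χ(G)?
χ(G) = 2

Clique number ω(G) = 2 (lower bound: χ ≥ ω).
The graph is bipartite (no odd cycle), so 2 colors suffice: χ(G) = 2.
A valid 2-coloring: color 1: [8, 13, 14, 15, 16]; color 2: [9, 10, 11, 12, 17].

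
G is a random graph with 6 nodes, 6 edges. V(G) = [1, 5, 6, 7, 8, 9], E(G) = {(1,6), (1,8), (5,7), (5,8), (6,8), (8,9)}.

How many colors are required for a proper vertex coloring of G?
χ(G) = 3

Clique number ω(G) = 3 (lower bound: χ ≥ ω).
The clique on [1, 6, 8] has size 3, forcing χ ≥ 3, and the coloring below uses 3 colors, so χ(G) = 3.
A valid 3-coloring: color 1: [7, 8]; color 2: [5, 6, 9]; color 3: [1].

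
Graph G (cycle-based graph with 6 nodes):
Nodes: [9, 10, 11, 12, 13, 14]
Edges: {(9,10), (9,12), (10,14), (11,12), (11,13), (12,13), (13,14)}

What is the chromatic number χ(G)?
χ(G) = 3

Clique number ω(G) = 3 (lower bound: χ ≥ ω).
The clique on [11, 12, 13] has size 3, forcing χ ≥ 3, and the coloring below uses 3 colors, so χ(G) = 3.
A valid 3-coloring: color 1: [10, 12]; color 2: [9, 13]; color 3: [11, 14].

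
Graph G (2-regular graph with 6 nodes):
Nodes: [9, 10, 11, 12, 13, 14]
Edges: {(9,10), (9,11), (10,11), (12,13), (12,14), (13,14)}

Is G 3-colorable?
A valid 3-coloring: color 1: [11, 14]; color 2: [10, 13]; color 3: [9, 12].
(χ(G) = 3 ≤ 3.)

Yes, G is 3-colorable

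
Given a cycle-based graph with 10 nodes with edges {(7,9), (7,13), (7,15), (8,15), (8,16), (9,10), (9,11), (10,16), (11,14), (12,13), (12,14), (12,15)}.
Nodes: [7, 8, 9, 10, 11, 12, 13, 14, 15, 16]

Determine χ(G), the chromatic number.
χ(G) = 2

Clique number ω(G) = 2 (lower bound: χ ≥ ω).
The graph is bipartite (no odd cycle), so 2 colors suffice: χ(G) = 2.
A valid 2-coloring: color 1: [9, 13, 14, 15, 16]; color 2: [7, 8, 10, 11, 12].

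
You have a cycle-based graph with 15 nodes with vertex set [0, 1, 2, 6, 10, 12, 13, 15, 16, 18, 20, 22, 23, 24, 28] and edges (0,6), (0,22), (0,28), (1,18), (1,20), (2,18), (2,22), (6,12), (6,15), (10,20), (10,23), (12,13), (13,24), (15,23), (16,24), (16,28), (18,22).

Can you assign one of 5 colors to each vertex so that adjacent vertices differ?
A valid 5-coloring: color 1: [6, 20, 22, 23, 24, 28]; color 2: [0, 10, 13, 15, 16, 18]; color 3: [1, 2, 12].
(χ(G) = 3 ≤ 5.)

Yes, G is 5-colorable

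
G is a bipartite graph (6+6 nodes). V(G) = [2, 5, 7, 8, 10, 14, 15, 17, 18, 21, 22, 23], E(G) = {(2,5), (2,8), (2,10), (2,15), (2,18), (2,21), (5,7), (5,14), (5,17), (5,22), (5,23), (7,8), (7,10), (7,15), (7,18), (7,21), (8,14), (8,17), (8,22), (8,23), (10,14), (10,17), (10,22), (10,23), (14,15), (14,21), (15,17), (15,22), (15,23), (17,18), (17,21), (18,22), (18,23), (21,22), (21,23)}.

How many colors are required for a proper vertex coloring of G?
Clique number ω(G) = 2 (lower bound: χ ≥ ω).
The graph is bipartite (no odd cycle), so 2 colors suffice: χ(G) = 2.
A valid 2-coloring: color 1: [5, 8, 10, 15, 18, 21]; color 2: [2, 7, 14, 17, 22, 23].

χ(G) = 2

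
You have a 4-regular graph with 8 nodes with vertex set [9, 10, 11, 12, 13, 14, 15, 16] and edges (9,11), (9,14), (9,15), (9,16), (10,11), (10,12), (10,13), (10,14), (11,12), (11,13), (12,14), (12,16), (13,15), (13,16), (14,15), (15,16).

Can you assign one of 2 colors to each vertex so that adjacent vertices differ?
The clique on vertices [9, 15, 16] has size 3 > 2, so it alone needs 3 colors.

No, G is not 2-colorable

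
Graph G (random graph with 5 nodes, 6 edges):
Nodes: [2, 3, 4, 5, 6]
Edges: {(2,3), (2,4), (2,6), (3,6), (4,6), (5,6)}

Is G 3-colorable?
Yes, G is 3-colorable

A valid 3-coloring: color 1: [6]; color 2: [2, 5]; color 3: [3, 4].
(χ(G) = 3 ≤ 3.)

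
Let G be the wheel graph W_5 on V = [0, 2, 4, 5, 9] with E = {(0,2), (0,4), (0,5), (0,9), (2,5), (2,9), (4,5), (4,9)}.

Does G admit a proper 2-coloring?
No, G is not 2-colorable

The clique on vertices [0, 2, 9] has size 3 > 2, so it alone needs 3 colors.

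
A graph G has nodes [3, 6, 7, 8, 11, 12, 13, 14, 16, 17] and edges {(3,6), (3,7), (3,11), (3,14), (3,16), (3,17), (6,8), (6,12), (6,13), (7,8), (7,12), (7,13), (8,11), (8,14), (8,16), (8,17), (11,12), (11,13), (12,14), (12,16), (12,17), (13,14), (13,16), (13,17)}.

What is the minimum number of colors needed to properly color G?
χ(G) = 2

Clique number ω(G) = 2 (lower bound: χ ≥ ω).
The graph is bipartite (no odd cycle), so 2 colors suffice: χ(G) = 2.
A valid 2-coloring: color 1: [3, 8, 12, 13]; color 2: [6, 7, 11, 14, 16, 17].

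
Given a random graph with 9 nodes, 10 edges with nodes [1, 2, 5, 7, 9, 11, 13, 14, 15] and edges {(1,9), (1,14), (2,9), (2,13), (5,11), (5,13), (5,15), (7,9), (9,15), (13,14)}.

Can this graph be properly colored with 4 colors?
A valid 4-coloring: color 1: [9, 11, 13]; color 2: [2, 5, 7, 14]; color 3: [1, 15].
(χ(G) = 3 ≤ 4.)

Yes, G is 4-colorable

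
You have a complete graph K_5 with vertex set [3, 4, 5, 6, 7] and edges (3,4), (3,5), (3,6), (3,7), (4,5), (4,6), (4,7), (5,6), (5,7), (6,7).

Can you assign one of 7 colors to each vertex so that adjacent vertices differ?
A valid 7-coloring: color 1: [5]; color 2: [7]; color 3: [3]; color 4: [4]; color 5: [6].
(χ(G) = 5 ≤ 7.)

Yes, G is 7-colorable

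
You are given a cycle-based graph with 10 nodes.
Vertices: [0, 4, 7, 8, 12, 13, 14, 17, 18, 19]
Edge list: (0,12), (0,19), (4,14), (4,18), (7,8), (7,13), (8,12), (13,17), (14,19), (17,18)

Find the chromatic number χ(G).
χ(G) = 2

Clique number ω(G) = 2 (lower bound: χ ≥ ω).
The graph is bipartite (no odd cycle), so 2 colors suffice: χ(G) = 2.
A valid 2-coloring: color 1: [0, 8, 13, 14, 18]; color 2: [4, 7, 12, 17, 19].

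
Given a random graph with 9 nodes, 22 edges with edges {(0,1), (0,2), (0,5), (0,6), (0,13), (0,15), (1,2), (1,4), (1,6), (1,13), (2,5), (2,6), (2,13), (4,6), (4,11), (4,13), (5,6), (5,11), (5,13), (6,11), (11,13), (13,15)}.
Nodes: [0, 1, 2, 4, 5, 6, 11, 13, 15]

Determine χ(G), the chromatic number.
χ(G) = 4

Clique number ω(G) = 4 (lower bound: χ ≥ ω).
The clique on [0, 1, 2, 13] has size 4, forcing χ ≥ 4, and the coloring below uses 4 colors, so χ(G) = 4.
A valid 4-coloring: color 1: [6, 13]; color 2: [0, 11]; color 3: [1, 5, 15]; color 4: [2, 4].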